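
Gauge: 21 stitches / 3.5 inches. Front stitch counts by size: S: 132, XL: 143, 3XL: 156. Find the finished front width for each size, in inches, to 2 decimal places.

S 22.00 inches; XL 23.83 inches; 3XL 26.00 inches.

21/3.5 = 6 sts per in.
S: 132 / 6 = 22.000 → 22.00 in.
XL: 143 / 6 = 23.833 → 23.83 in.
3XL: 156 / 6 = 26.000 → 26.00 in.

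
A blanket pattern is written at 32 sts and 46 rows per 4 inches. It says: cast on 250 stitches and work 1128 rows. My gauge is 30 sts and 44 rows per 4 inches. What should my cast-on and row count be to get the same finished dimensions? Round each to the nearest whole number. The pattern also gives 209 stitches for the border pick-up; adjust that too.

Stitches: 250 × 30/32 = 234.38 → 234.
Rows: 1128 × 44/46 = 1078.96 → 1079.
border pick-up: 209 × 30/32 = 195.94 → 196.

Cast on 234 stitches; work 1079 rows; border pick-up 196 stitches.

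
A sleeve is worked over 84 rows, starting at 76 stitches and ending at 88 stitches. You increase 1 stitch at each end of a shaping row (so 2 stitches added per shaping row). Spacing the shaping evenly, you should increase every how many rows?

Increase every 14th row.

Stitches to add: |88 − 76| = 12.
Shaping rows needed: 12 / 2 = 6.
84 rows / 6 = every 14 rows.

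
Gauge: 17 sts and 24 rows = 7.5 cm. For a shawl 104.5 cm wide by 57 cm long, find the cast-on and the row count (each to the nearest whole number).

Cast on 237 stitches and work 182 rows.

Stitch gauge = 17/7.5 = 2.267 sts/cm; 104.5 × 2.267 = 236.87 → 237 sts.
Row gauge = 24/7.5 = 3.2 rows/cm; 57 × 3.2 = 182.40 → 182 rows.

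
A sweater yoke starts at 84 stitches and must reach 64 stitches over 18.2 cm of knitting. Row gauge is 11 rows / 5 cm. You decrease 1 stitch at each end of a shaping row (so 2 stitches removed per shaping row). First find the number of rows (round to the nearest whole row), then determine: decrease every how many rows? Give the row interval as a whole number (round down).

Decrease every 4th row.

Rows = 18.2 × 2.2 = 40.0 → 40 rows.
Stitches to remove: 20 → 10 shaping rows (at 2 st each).
40 / 10 = 4.00 → every 4 rows.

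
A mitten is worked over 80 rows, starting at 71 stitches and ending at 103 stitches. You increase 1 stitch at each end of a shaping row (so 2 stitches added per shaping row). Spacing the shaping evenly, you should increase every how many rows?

Stitches to add: |103 − 71| = 32.
Shaping rows needed: 32 / 2 = 16.
80 rows / 16 = every 5 rows.

Increase every 5th row.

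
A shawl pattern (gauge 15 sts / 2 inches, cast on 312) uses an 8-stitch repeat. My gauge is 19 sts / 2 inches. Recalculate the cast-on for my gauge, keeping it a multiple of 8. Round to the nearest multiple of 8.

312 × 19 / 15 = 395.20.
Nearest multiple of 8: 392.

CO 392 sts.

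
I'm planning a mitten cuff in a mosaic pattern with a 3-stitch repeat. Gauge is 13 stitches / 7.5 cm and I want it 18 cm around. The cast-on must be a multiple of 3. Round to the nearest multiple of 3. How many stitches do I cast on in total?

30 stitches.

13 / 7.5 = 1.733 sts per cm.
18 × 1.733 = 31.20 sts.
Nearest multiple of 3: 30.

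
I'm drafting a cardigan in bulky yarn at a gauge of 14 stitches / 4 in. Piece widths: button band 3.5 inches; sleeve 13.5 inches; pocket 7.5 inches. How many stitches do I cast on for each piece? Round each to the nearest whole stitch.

button band 12; sleeve 47; pocket 26.

Rate = 14/4 = 3.5 sts per in.
button band: 3.5 × 3.5 = 12.25 → 12.
sleeve: 13.5 × 3.5 = 47.25 → 47.
pocket: 7.5 × 3.5 = 26.25 → 26.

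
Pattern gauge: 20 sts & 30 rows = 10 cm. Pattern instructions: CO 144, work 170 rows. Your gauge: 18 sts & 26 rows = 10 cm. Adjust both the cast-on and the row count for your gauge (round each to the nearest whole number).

Cast on 130 stitches; work 147 rows.

Stitches: 144 × 18/20 = 129.60 → 130.
Rows: 170 × 26/30 = 147.33 → 147.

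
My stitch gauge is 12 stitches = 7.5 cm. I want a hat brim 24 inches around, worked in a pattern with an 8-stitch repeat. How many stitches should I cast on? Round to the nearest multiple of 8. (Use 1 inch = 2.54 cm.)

Cast on 96 stitches.

24 in = 24 × 2.54 = 60.96 cm.
12 / 7.5 = 1.6 sts/cm.
60.96 × 1.6 = 97.54 sts.
→ 96.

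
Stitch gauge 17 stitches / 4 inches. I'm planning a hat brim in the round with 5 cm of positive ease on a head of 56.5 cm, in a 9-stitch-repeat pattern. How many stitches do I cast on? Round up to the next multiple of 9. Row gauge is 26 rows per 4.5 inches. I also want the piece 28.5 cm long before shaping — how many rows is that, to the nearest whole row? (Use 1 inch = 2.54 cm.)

Finished = 56.5 + 5 = 61.5 cm.
61.5 cm × 1/2.54 = 24.21 inches.
17/4 = 4.25 sts per in; 24.21 × 4.25 = 102.90 sts.
Next multiple of 9 → 108.
28.5 cm = 11.22 inches; × 5.778 = 64.83 → 65 rows.

Cast on 108 stitches; work 65 rows.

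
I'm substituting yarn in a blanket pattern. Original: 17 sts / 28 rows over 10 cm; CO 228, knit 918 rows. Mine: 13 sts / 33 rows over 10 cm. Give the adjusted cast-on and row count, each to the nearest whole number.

Cast on 174 stitches; work 1082 rows.

Stitches: 228 × 13/17 = 174.35 → 174.
Rows: 918 × 33/28 = 1081.93 → 1082.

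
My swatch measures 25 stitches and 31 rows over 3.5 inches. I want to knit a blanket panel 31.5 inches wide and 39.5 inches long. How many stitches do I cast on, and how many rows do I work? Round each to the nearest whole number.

Stitch gauge = 25/3.5 = 7.143 sts/in; 31.5 × 7.143 = 225.00 → 225 sts.
Row gauge = 31/3.5 = 8.857 rows/in; 39.5 × 8.857 = 349.86 → 350 rows.

Cast on 225 stitches and work 350 rows.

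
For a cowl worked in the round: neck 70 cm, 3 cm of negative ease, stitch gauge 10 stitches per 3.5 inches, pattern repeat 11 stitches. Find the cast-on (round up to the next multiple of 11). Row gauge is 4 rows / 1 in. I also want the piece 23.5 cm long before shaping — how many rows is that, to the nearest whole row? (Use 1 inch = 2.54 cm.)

Cast on 77 stitches; work 37 rows.

Finished = 70 − 3 = 67 cm.
67 cm × 1/2.54 = 26.38 inches.
10/3.5 = 2.857 sts per in; 26.38 × 2.857 = 75.37 sts.
Next multiple of 11 → 77.
23.5 cm = 9.25 inches; × 4 = 37.01 → 37 rows.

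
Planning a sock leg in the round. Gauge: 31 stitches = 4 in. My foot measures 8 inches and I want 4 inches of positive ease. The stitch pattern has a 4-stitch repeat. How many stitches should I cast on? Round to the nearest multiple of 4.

CO 92 sts.

Finished = 8 + 4 = 12 inches.
31 / 4 = 7.75 sts/in.
12 × 7.75 = 93.00 sts.
Nearest multiple of 4: 92.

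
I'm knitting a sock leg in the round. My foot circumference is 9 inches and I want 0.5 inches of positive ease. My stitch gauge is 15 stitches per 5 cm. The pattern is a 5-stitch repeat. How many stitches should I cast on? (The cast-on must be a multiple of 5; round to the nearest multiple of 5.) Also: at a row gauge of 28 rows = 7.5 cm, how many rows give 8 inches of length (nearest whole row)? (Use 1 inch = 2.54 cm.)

Cast on 70 stitches; work 76 rows.

Finished = 9 + 0.5 = 9.5 inches.
9.5 inches × 2.54 = 24.13 cm.
15/5 = 3 sts per cm; 24.13 × 3 = 72.39 sts.
Nearest multiple of 5 → 70.
8 inches = 20.32 cm; × 3.733 = 75.86 → 76 rows.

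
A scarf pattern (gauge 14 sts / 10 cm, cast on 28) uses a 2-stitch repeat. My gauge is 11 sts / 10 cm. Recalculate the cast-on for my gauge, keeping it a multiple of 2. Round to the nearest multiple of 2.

Cast on 22 stitches.

28 × 11 / 14 = 22.00.
Nearest multiple of 2: 22.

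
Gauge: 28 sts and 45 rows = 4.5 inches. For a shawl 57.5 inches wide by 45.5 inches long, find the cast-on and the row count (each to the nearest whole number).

Cast on 358 stitches and work 455 rows.

Stitch gauge = 28/4.5 = 6.222 sts/in; 57.5 × 6.222 = 357.78 → 358 sts.
Row gauge = 45/4.5 = 10 rows/in; 45.5 × 10 = 455.00 → 455 rows.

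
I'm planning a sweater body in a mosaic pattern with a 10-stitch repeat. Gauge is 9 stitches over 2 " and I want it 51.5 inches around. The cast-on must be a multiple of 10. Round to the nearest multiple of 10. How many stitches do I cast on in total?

230 stitches.

9 / 2 = 4.5 sts per inch.
51.5 × 4.5 = 231.75 sts.
Nearest multiple of 10: 230.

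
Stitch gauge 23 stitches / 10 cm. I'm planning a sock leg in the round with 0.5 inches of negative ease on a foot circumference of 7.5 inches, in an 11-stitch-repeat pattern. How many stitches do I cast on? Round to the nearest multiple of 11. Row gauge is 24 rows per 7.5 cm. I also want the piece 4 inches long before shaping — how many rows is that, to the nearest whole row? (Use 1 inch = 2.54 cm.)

Cast on 44 stitches; work 33 rows.

Finished = 7.5 − 0.5 = 7 inches.
7 inches × 2.54 = 17.78 cm.
23/10 = 2.3 sts per cm; 17.78 × 2.3 = 40.89 sts.
Nearest multiple of 11 → 44.
4 inches = 10.16 cm; × 3.2 = 32.51 → 33 rows.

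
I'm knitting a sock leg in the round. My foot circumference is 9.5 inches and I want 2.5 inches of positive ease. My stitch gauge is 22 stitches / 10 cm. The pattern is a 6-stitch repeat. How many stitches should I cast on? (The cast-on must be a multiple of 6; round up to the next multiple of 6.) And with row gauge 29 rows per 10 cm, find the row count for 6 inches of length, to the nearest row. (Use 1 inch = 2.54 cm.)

Finished = 9.5 + 2.5 = 12 inches.
12 inches × 2.54 = 30.48 cm.
22/10 = 2.2 sts per cm; 30.48 × 2.2 = 67.06 sts.
Next multiple of 6 → 72.
6 inches = 15.24 cm; × 2.9 = 44.20 → 44 rows.

Cast on 72 stitches; work 44 rows.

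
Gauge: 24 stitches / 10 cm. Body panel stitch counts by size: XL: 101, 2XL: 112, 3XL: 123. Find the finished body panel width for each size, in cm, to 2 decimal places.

XL 42.08 cm; 2XL 46.67 cm; 3XL 51.25 cm.

24/10 = 2.4 sts per cm.
XL: 101 / 2.4 = 42.083 → 42.08 cm.
2XL: 112 / 2.4 = 46.667 → 46.67 cm.
3XL: 123 / 2.4 = 51.250 → 51.25 cm.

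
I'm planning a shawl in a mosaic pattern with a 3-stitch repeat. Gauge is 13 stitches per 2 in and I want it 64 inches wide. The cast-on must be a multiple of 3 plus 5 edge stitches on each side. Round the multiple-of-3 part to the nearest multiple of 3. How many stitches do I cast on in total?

13 / 2 = 6.5 sts per inch.
64 × 6.5 = 416.00 sts.
Less 10 edge sts → 406.00 for the repeat.
Nearest multiple of 3: 405.
Add back 10 edge sts → 415.

Cast on 415 stitches.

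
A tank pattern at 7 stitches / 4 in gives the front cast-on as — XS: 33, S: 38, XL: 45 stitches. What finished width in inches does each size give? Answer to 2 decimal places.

XS 18.86 inches; S 21.71 inches; XL 25.71 inches.

7/4 = 1.75 sts per in.
XS: 33 / 1.75 = 18.857 → 18.86 in.
S: 38 / 1.75 = 21.714 → 21.71 in.
XL: 45 / 1.75 = 25.714 → 25.71 in.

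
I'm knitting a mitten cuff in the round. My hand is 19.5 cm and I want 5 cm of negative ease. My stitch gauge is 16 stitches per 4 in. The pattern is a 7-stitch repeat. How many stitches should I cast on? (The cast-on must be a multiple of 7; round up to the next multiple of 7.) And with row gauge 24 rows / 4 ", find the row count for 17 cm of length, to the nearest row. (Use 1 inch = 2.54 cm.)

Finished = 19.5 − 5 = 14.5 cm.
14.5 cm × 1/2.54 = 5.71 inches.
16/4 = 4 sts per in; 5.71 × 4 = 22.83 sts.
Next multiple of 7 → 28.
17 cm = 6.69 inches; × 6 = 40.16 → 40 rows.

Cast on 28 stitches; work 40 rows.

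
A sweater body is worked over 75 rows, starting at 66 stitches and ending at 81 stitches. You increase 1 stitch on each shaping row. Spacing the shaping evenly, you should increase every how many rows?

Stitches to add: |81 − 66| = 15.
Shaping rows needed: 15 / 1 = 15.
75 rows / 15 = every 5 rows.

Increase every 5th row.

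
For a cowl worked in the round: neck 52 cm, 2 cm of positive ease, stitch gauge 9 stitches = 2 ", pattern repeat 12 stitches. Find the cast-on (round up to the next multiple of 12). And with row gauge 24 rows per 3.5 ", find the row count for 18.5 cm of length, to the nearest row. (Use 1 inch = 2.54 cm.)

Cast on 96 stitches; work 50 rows.

Finished = 52 + 2 = 54 cm.
54 cm × 1/2.54 = 21.26 inches.
9/2 = 4.5 sts per in; 21.26 × 4.5 = 95.67 sts.
Next multiple of 12 → 96.
18.5 cm = 7.28 inches; × 6.857 = 49.94 → 50 rows.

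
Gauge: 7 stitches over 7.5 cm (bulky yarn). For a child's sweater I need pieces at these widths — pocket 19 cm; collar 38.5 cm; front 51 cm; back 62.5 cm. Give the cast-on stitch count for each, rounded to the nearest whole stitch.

Rate = 7/7.5 = 0.933 sts per cm.
pocket: 19 × 0.933 = 17.73 → 18.
collar: 38.5 × 0.933 = 35.93 → 36.
front: 51 × 0.933 = 47.60 → 48.
back: 62.5 × 0.933 = 58.33 → 58.

pocket 18; collar 36; front 48; back 58.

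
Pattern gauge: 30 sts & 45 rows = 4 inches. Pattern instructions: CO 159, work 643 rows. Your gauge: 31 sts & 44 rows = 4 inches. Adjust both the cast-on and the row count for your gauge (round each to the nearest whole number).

Cast on 164 stitches; work 629 rows.

Stitches: 159 × 31/30 = 164.30 → 164.
Rows: 643 × 44/45 = 628.71 → 629.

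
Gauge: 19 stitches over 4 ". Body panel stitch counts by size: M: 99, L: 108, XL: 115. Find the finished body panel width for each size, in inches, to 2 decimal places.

M 20.84 inches; L 22.74 inches; XL 24.21 inches.

19/4 = 4.75 sts per in.
M: 99 / 4.75 = 20.842 → 20.84 in.
L: 108 / 4.75 = 22.737 → 22.74 in.
XL: 115 / 4.75 = 24.211 → 24.21 in.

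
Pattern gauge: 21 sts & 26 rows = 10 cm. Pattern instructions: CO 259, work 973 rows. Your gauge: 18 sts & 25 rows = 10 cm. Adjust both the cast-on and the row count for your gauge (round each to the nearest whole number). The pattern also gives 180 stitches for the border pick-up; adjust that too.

Stitches: 259 × 18/21 = 222.00 → 222.
Rows: 973 × 25/26 = 935.58 → 936.
border pick-up: 180 × 18/21 = 154.29 → 154.

Cast on 222 stitches; work 936 rows; border pick-up 154 stitches.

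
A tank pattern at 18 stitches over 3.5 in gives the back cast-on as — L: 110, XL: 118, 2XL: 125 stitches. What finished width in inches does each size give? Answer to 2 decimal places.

18/3.5 = 5.143 sts per in.
L: 110 / 5.143 = 21.389 → 21.39 in.
XL: 118 / 5.143 = 22.944 → 22.94 in.
2XL: 125 / 5.143 = 24.306 → 24.31 in.

L 21.39 inches; XL 22.94 inches; 2XL 24.31 inches.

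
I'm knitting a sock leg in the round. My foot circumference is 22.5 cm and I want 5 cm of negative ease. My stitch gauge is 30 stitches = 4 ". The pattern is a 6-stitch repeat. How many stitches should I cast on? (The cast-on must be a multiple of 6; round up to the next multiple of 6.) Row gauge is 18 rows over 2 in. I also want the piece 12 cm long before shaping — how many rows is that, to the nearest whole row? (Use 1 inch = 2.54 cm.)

Cast on 54 stitches; work 43 rows.

Finished = 22.5 − 5 = 17.5 cm.
17.5 cm × 1/2.54 = 6.89 inches.
30/4 = 7.5 sts per in; 6.89 × 7.5 = 51.67 sts.
Next multiple of 6 → 54.
12 cm = 4.72 inches; × 9 = 42.52 → 43 rows.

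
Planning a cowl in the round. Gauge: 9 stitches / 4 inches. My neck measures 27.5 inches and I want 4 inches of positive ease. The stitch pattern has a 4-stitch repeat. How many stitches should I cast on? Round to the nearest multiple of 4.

Cast on 72 stitches.

Finished = 27.5 + 4 = 31.5 inches.
9 / 4 = 2.25 sts/in.
31.5 × 2.25 = 70.88 sts.
Nearest multiple of 4: 72.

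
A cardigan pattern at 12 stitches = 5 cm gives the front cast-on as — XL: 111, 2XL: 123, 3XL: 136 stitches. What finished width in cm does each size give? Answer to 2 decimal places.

XL 46.25 cm; 2XL 51.25 cm; 3XL 56.67 cm.

12/5 = 2.4 sts per cm.
XL: 111 / 2.4 = 46.250 → 46.25 cm.
2XL: 123 / 2.4 = 51.250 → 51.25 cm.
3XL: 136 / 2.4 = 56.667 → 56.67 cm.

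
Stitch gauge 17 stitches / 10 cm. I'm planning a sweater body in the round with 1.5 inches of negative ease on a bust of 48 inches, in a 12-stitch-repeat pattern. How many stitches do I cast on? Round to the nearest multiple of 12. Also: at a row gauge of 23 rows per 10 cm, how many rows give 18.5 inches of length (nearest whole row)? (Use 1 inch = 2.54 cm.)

Finished = 48 − 1.5 = 46.5 inches.
46.5 inches × 2.54 = 118.11 cm.
17/10 = 1.7 sts per cm; 118.11 × 1.7 = 200.79 sts.
Nearest multiple of 12 → 204.
18.5 inches = 46.99 cm; × 2.3 = 108.08 → 108 rows.

Cast on 204 stitches; work 108 rows.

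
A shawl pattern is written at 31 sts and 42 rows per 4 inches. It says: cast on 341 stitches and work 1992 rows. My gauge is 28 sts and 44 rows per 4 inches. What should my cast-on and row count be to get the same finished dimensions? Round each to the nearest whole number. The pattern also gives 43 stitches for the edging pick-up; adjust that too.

Cast on 308 stitches; work 2087 rows; edging pick-up 39 stitches.

Stitches: 341 × 28/31 = 308.00 → 308.
Rows: 1992 × 44/42 = 2086.86 → 2087.
edging pick-up: 43 × 28/31 = 38.84 → 39.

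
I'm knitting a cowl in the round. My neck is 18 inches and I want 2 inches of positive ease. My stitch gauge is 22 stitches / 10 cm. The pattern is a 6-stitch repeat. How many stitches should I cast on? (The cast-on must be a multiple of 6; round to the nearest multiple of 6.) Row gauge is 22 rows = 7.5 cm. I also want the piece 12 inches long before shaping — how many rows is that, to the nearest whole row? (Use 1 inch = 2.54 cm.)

Finished = 18 + 2 = 20 inches.
20 inches × 2.54 = 50.80 cm.
22/10 = 2.2 sts per cm; 50.80 × 2.2 = 111.76 sts.
Nearest multiple of 6 → 114.
12 inches = 30.48 cm; × 2.933 = 89.41 → 89 rows.

Cast on 114 stitches; work 89 rows.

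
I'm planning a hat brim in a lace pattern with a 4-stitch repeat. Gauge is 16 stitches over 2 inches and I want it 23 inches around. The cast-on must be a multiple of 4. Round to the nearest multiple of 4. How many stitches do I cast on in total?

16 / 2 = 8 sts per inch.
23 × 8 = 184.00 sts.
Nearest multiple of 4: 184.

Cast on 184 stitches.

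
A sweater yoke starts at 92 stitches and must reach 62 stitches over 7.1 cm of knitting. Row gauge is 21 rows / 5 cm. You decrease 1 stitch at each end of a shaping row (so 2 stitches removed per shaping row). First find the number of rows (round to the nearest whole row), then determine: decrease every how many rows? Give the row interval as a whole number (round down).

Decrease every 2nd row.

Rows = 7.1 × 4.2 = 29.8 → 30 rows.
Stitches to remove: 30 → 15 shaping rows (at 2 st each).
30 / 15 = 2.00 → every 2 rows.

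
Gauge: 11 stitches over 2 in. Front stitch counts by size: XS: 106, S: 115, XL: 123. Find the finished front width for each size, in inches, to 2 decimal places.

11/2 = 5.5 sts per in.
XS: 106 / 5.5 = 19.273 → 19.27 in.
S: 115 / 5.5 = 20.909 → 20.91 in.
XL: 123 / 5.5 = 22.364 → 22.36 in.

XS 19.27 inches; S 20.91 inches; XL 22.36 inches.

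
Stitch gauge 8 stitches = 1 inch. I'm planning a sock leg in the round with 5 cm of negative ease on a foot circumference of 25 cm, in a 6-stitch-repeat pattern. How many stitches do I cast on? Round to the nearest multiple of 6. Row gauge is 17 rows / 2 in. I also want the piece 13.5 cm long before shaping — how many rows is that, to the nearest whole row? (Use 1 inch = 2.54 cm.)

Finished = 25 − 5 = 20 cm.
20 cm × 1/2.54 = 7.87 inches.
8/1 = 8 sts per in; 7.87 × 8 = 62.99 sts.
Nearest multiple of 6 → 60.
13.5 cm = 5.31 inches; × 8.5 = 45.18 → 45 rows.

Cast on 60 stitches; work 45 rows.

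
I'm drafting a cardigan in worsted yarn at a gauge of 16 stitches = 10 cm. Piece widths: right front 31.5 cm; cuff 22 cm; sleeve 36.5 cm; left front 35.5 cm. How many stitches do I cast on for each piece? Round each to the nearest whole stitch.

Rate = 16/10 = 1.6 sts per cm.
right front: 31.5 × 1.6 = 50.40 → 50.
cuff: 22 × 1.6 = 35.20 → 35.
sleeve: 36.5 × 1.6 = 58.40 → 58.
left front: 35.5 × 1.6 = 56.80 → 57.

right front 50; cuff 35; sleeve 58; left front 57.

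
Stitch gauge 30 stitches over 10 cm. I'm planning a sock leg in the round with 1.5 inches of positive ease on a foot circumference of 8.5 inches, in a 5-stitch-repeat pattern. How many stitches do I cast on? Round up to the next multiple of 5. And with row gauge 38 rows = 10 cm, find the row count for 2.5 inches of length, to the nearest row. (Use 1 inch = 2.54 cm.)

Cast on 80 stitches; work 24 rows.

Finished = 8.5 + 1.5 = 10 inches.
10 inches × 2.54 = 25.40 cm.
30/10 = 3 sts per cm; 25.40 × 3 = 76.20 sts.
Next multiple of 5 → 80.
2.5 inches = 6.35 cm; × 3.8 = 24.13 → 24 rows.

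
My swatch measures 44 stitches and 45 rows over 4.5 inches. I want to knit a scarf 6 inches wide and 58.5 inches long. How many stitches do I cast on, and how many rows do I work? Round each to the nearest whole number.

Cast on 59 stitches and work 585 rows.

Stitch gauge = 44/4.5 = 9.778 sts/in; 6 × 9.778 = 58.67 → 59 sts.
Row gauge = 45/4.5 = 10 rows/in; 58.5 × 10 = 585.00 → 585 rows.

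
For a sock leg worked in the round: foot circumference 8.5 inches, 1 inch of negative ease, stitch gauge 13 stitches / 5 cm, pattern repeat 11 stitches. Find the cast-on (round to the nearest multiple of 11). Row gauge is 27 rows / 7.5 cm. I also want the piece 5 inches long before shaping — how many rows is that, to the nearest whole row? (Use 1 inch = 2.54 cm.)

Finished = 8.5 − 1 = 7.5 inches.
7.5 inches × 2.54 = 19.05 cm.
13/5 = 2.6 sts per cm; 19.05 × 2.6 = 49.53 sts.
Nearest multiple of 11 → 55.
5 inches = 12.70 cm; × 3.6 = 45.72 → 46 rows.

Cast on 55 stitches; work 46 rows.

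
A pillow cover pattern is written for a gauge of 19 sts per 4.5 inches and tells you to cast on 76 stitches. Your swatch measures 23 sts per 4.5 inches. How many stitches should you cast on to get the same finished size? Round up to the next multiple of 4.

Cast on 92 stitches.

Scale factor = 23 / 19 = 1.211.
76 × 23 / 19 = 92.00 sts.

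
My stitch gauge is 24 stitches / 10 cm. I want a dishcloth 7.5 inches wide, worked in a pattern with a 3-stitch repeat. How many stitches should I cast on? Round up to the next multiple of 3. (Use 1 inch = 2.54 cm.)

7.5 in = 7.5 × 2.54 = 19.05 cm.
24 / 10 = 2.4 sts/cm.
19.05 × 2.4 = 45.72 sts.
→ 48.

CO 48 sts.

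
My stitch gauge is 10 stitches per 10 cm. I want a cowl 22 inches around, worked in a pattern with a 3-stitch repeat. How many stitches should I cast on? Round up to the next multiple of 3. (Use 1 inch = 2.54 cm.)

57 stitches.

22 in = 22 × 2.54 = 55.88 cm.
10 / 10 = 1 sts/cm.
55.88 × 1 = 55.88 sts.
→ 57.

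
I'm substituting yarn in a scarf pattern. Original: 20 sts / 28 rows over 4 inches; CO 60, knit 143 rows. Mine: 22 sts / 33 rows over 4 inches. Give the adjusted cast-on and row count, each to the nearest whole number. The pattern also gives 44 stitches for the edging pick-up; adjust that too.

Stitches: 60 × 22/20 = 66.00 → 66.
Rows: 143 × 33/28 = 168.54 → 169.
edging pick-up: 44 × 22/20 = 48.40 → 48.

Cast on 66 stitches; work 169 rows; edging pick-up 48 stitches.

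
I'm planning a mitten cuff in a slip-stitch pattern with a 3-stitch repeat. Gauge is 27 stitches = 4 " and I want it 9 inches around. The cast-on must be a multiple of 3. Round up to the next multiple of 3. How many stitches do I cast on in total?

CO 63 sts.

27 / 4 = 6.75 sts per inch.
9 × 6.75 = 60.75 sts.
Next multiple of 3: 63.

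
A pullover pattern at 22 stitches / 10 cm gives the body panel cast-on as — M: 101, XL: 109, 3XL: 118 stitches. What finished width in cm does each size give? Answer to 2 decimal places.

22/10 = 2.2 sts per cm.
M: 101 / 2.2 = 45.909 → 45.91 cm.
XL: 109 / 2.2 = 49.545 → 49.55 cm.
3XL: 118 / 2.2 = 53.636 → 53.64 cm.

M 45.91 cm; XL 49.55 cm; 3XL 53.64 cm.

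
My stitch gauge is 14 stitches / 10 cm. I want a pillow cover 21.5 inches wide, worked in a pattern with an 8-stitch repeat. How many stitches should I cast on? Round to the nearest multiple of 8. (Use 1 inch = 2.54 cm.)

21.5 in = 21.5 × 2.54 = 54.61 cm.
14 / 10 = 1.4 sts/cm.
54.61 × 1.4 = 76.45 sts.
→ 80.

80 stitches.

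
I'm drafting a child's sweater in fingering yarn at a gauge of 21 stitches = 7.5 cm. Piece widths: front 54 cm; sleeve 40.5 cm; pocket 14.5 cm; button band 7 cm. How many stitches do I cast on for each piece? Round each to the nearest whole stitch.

front 151; sleeve 113; pocket 41; button band 20.

Rate = 21/7.5 = 2.8 sts per cm.
front: 54 × 2.8 = 151.20 → 151.
sleeve: 40.5 × 2.8 = 113.40 → 113.
pocket: 14.5 × 2.8 = 40.60 → 41.
button band: 7 × 2.8 = 19.60 → 20.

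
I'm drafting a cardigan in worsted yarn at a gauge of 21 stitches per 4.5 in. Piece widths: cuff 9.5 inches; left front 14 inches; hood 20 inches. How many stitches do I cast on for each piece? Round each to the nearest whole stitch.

Rate = 21/4.5 = 4.667 sts per in.
cuff: 9.5 × 4.667 = 44.33 → 44.
left front: 14 × 4.667 = 65.33 → 65.
hood: 20 × 4.667 = 93.33 → 93.

cuff 44; left front 65; hood 93.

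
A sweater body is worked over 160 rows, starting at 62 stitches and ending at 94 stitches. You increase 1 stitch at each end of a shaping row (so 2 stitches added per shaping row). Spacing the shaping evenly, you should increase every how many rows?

Increase every 10th row.

Stitches to add: |94 − 62| = 32.
Shaping rows needed: 32 / 2 = 16.
160 rows / 16 = every 10 rows.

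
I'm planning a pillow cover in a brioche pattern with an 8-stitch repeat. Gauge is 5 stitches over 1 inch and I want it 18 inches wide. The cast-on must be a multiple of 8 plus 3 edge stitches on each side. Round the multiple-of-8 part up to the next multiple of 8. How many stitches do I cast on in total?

5 / 1 = 5 sts per inch.
18 × 5 = 90.00 sts.
Less 6 edge sts → 84.00 for the repeat.
Next multiple of 8: 88.
Add back 6 edge sts → 94.

Cast on 94 stitches.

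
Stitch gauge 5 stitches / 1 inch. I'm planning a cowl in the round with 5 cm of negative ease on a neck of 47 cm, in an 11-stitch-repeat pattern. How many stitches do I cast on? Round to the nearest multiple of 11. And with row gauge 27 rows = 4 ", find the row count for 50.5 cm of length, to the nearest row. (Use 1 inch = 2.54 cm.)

Cast on 88 stitches; work 134 rows.

Finished = 47 − 5 = 42 cm.
42 cm × 1/2.54 = 16.54 inches.
5/1 = 5 sts per in; 16.54 × 5 = 82.68 sts.
Nearest multiple of 11 → 88.
50.5 cm = 19.88 inches; × 6.75 = 134.20 → 134 rows.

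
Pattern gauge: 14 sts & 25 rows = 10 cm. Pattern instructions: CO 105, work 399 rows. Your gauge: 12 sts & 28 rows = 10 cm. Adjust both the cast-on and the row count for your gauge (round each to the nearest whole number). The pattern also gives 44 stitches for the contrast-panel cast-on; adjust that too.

Cast on 90 stitches; work 447 rows; contrast-panel cast-on 38 stitches.

Stitches: 105 × 12/14 = 90.00 → 90.
Rows: 399 × 28/25 = 446.88 → 447.
contrast-panel cast-on: 44 × 12/14 = 37.71 → 38.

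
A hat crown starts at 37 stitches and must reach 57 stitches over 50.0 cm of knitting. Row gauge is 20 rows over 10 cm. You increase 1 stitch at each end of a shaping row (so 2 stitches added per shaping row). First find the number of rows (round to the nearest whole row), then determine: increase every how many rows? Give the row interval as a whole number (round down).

Rows = 50.0 × 2 = 100.0 → 100 rows.
Stitches to add: 20 → 10 shaping rows (at 2 st each).
100 / 10 = 10.00 → every 10 rows.

Increase every 10th row.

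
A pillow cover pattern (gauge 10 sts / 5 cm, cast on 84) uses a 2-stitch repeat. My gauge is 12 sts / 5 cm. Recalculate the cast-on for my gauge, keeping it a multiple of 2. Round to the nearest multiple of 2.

CO 100 sts.

84 × 12 / 10 = 100.80.
Nearest multiple of 2: 100.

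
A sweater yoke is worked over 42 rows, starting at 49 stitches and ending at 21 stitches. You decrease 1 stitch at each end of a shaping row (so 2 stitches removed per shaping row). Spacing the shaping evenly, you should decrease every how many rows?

Stitches to remove: |21 − 49| = 28.
Shaping rows needed: 28 / 2 = 14.
42 rows / 14 = every 3 rows.

Decrease every 3rd row.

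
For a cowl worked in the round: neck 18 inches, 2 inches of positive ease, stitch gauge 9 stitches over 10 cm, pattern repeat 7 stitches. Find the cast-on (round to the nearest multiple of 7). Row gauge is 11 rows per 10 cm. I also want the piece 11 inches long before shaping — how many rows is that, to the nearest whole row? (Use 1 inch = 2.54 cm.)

Finished = 18 + 2 = 20 inches.
20 inches × 2.54 = 50.80 cm.
9/10 = 0.9 sts per cm; 50.80 × 0.9 = 45.72 sts.
Nearest multiple of 7 → 49.
11 inches = 27.94 cm; × 1.1 = 30.73 → 31 rows.

Cast on 49 stitches; work 31 rows.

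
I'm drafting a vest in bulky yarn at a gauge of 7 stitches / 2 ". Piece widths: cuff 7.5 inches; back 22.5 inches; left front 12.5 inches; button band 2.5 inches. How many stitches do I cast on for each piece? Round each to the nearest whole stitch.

cuff 26; back 79; left front 44; button band 9.

Rate = 7/2 = 3.5 sts per in.
cuff: 7.5 × 3.5 = 26.25 → 26.
back: 22.5 × 3.5 = 78.75 → 79.
left front: 12.5 × 3.5 = 43.75 → 44.
button band: 2.5 × 3.5 = 8.75 → 9.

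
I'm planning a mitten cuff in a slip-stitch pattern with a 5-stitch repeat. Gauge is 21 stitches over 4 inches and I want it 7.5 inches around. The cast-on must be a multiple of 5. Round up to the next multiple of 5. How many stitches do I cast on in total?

21 / 4 = 5.25 sts per inch.
7.5 × 5.25 = 39.38 sts.
Next multiple of 5: 40.

40 stitches.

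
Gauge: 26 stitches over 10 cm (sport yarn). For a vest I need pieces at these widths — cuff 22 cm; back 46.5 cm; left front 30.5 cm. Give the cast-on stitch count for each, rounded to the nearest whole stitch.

cuff 57; back 121; left front 79.

Rate = 26/10 = 2.6 sts per cm.
cuff: 22 × 2.6 = 57.20 → 57.
back: 46.5 × 2.6 = 120.90 → 121.
left front: 30.5 × 2.6 = 79.30 → 79.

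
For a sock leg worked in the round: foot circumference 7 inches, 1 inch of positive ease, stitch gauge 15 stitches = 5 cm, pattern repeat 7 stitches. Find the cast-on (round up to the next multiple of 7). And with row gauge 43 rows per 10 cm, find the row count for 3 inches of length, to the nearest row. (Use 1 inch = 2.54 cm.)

Cast on 63 stitches; work 33 rows.

Finished = 7 + 1 = 8 inches.
8 inches × 2.54 = 20.32 cm.
15/5 = 3 sts per cm; 20.32 × 3 = 60.96 sts.
Next multiple of 7 → 63.
3 inches = 7.62 cm; × 4.3 = 32.77 → 33 rows.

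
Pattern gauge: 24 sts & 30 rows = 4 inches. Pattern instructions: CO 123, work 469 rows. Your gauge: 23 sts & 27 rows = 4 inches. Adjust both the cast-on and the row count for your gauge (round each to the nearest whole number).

Stitches: 123 × 23/24 = 117.88 → 118.
Rows: 469 × 27/30 = 422.10 → 422.

Cast on 118 stitches; work 422 rows.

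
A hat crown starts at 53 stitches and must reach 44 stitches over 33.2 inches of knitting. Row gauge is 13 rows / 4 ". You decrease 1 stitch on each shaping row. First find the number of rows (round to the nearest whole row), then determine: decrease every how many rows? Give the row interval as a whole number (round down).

Decrease every 12th row.

Rows = 33.2 × 3.25 = 107.9 → 108 rows.
Stitches to remove: 9 → 9 shaping rows (at 1 st each).
108 / 9 = 12.00 → every 12 rows.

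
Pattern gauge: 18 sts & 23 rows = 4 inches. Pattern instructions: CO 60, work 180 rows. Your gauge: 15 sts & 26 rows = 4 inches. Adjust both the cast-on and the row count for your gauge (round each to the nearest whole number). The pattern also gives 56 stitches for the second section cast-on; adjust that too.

Stitches: 60 × 15/18 = 50.00 → 50.
Rows: 180 × 26/23 = 203.48 → 203.
second section cast-on: 56 × 15/18 = 46.67 → 47.

Cast on 50 stitches; work 203 rows; second section cast-on 47 stitches.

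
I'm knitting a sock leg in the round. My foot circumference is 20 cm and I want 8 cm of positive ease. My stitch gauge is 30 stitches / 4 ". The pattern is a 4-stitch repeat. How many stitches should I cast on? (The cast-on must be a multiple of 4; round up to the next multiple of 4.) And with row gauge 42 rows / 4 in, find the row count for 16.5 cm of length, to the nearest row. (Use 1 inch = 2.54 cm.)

Cast on 84 stitches; work 68 rows.

Finished = 20 + 8 = 28 cm.
28 cm × 1/2.54 = 11.02 inches.
30/4 = 7.5 sts per in; 11.02 × 7.5 = 82.68 sts.
Next multiple of 4 → 84.
16.5 cm = 6.50 inches; × 10.5 = 68.21 → 68 rows.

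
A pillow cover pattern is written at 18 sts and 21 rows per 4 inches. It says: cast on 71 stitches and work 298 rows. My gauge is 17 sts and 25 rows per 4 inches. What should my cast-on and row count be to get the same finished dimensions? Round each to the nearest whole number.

Cast on 67 stitches; work 355 rows.

Stitches: 71 × 17/18 = 67.06 → 67.
Rows: 298 × 25/21 = 354.76 → 355.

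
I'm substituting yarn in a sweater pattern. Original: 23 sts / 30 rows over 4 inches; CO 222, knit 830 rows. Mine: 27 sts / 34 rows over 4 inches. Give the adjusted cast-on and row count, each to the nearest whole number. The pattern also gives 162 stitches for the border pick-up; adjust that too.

Stitches: 222 × 27/23 = 260.61 → 261.
Rows: 830 × 34/30 = 940.67 → 941.
border pick-up: 162 × 27/23 = 190.17 → 190.

Cast on 261 stitches; work 941 rows; border pick-up 190 stitches.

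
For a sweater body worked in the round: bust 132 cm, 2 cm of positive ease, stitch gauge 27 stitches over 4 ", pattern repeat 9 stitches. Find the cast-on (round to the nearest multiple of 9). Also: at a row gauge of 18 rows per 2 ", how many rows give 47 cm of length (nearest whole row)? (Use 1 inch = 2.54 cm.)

Cast on 360 stitches; work 167 rows.

Finished = 132 + 2 = 134 cm.
134 cm × 1/2.54 = 52.76 inches.
27/4 = 6.75 sts per in; 52.76 × 6.75 = 356.10 sts.
Nearest multiple of 9 → 360.
47 cm = 18.50 inches; × 9 = 166.54 → 167 rows.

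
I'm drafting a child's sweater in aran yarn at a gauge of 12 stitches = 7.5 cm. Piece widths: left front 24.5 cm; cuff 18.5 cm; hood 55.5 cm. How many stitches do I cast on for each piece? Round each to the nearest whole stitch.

Rate = 12/7.5 = 1.6 sts per cm.
left front: 24.5 × 1.6 = 39.20 → 39.
cuff: 18.5 × 1.6 = 29.60 → 30.
hood: 55.5 × 1.6 = 88.80 → 89.

left front 39; cuff 30; hood 89.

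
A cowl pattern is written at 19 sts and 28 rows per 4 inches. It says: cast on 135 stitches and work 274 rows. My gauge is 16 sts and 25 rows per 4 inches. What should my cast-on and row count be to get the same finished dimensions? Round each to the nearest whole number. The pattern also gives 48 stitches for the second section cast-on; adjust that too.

Cast on 114 stitches; work 245 rows; second section cast-on 40 stitches.

Stitches: 135 × 16/19 = 113.68 → 114.
Rows: 274 × 25/28 = 244.64 → 245.
second section cast-on: 48 × 16/19 = 40.42 → 40.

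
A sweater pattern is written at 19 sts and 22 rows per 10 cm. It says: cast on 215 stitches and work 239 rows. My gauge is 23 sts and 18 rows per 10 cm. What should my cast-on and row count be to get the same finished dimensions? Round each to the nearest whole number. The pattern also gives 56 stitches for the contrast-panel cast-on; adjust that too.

Stitches: 215 × 23/19 = 260.26 → 260.
Rows: 239 × 18/22 = 195.55 → 196.
contrast-panel cast-on: 56 × 23/19 = 67.79 → 68.

Cast on 260 stitches; work 196 rows; contrast-panel cast-on 68 stitches.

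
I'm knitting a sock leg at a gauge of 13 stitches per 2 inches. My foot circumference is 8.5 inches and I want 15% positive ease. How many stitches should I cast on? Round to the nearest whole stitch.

64 stitches.

Finished = 8.5 × 1.15 = 9.78 in.
13 / 2 = 6.5 sts per inch.
9.78 × 6.5 = 63.54 sts.
→ 64 sts.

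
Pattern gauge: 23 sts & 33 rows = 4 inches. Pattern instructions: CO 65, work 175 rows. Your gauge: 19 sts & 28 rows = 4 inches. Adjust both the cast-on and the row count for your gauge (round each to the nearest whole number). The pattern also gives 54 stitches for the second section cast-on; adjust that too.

Stitches: 65 × 19/23 = 53.70 → 54.
Rows: 175 × 28/33 = 148.48 → 148.
second section cast-on: 54 × 19/23 = 44.61 → 45.

Cast on 54 stitches; work 148 rows; second section cast-on 45 stitches.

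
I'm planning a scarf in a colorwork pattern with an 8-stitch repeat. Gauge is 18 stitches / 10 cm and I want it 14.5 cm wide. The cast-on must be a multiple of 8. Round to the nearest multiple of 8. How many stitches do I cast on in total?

18 / 10 = 1.8 sts per cm.
14.5 × 1.8 = 26.10 sts.
Nearest multiple of 8: 24.

CO 24 sts.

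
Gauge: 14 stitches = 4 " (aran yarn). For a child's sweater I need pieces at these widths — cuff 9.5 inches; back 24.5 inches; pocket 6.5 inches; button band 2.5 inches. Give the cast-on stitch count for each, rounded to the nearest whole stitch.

cuff 33; back 86; pocket 23; button band 9.

Rate = 14/4 = 3.5 sts per in.
cuff: 9.5 × 3.5 = 33.25 → 33.
back: 24.5 × 3.5 = 85.75 → 86.
pocket: 6.5 × 3.5 = 22.75 → 23.
button band: 2.5 × 3.5 = 8.75 → 9.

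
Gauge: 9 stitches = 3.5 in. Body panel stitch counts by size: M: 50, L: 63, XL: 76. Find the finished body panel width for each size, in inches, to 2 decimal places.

M 19.44 inches; L 24.50 inches; XL 29.56 inches.

9/3.5 = 2.571 sts per in.
M: 50 / 2.571 = 19.444 → 19.44 in.
L: 63 / 2.571 = 24.500 → 24.50 in.
XL: 76 / 2.571 = 29.556 → 29.56 in.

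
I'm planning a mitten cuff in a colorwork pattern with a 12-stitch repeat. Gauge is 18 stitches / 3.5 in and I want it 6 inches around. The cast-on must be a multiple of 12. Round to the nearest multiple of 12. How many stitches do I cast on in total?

18 / 3.5 = 5.143 sts per inch.
6 × 5.143 = 30.86 sts.
Nearest multiple of 12: 36.

Cast on 36 stitches.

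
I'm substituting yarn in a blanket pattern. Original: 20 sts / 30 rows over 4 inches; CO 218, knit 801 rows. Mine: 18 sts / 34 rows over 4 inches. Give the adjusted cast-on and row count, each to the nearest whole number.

Cast on 196 stitches; work 908 rows.

Stitches: 218 × 18/20 = 196.20 → 196.
Rows: 801 × 34/30 = 907.80 → 908.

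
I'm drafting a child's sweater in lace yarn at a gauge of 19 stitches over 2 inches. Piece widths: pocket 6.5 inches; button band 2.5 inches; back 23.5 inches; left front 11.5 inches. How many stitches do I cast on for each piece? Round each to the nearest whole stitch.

pocket 62; button band 24; back 223; left front 109.

Rate = 19/2 = 9.5 sts per in.
pocket: 6.5 × 9.5 = 61.75 → 62.
button band: 2.5 × 9.5 = 23.75 → 24.
back: 23.5 × 9.5 = 223.25 → 223.
left front: 11.5 × 9.5 = 109.25 → 109.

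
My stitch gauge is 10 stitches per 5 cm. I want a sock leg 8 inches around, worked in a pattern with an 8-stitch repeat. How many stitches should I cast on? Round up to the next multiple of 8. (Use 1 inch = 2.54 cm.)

8 in = 8 × 2.54 = 20.32 cm.
10 / 5 = 2 sts/cm.
20.32 × 2 = 40.64 sts.
→ 48.

CO 48 sts.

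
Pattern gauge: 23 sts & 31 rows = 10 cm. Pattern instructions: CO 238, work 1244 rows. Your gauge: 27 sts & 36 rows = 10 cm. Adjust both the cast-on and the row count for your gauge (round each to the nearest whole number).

Stitches: 238 × 27/23 = 279.39 → 279.
Rows: 1244 × 36/31 = 1444.65 → 1445.

Cast on 279 stitches; work 1445 rows.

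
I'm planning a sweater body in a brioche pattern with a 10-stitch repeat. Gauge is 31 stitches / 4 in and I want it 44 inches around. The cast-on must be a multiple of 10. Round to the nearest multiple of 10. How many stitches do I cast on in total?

31 / 4 = 7.75 sts per inch.
44 × 7.75 = 341.00 sts.
Nearest multiple of 10: 340.

340 stitches.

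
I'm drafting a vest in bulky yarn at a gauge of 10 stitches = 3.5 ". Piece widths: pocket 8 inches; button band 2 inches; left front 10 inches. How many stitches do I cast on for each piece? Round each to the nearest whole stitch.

Rate = 10/3.5 = 2.857 sts per in.
pocket: 8 × 2.857 = 22.86 → 23.
button band: 2 × 2.857 = 5.71 → 6.
left front: 10 × 2.857 = 28.57 → 29.

pocket 23; button band 6; left front 29.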